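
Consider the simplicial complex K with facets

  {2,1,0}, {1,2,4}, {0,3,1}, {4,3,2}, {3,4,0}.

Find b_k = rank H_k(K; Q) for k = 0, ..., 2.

b_0 = 1, b_1 = 1, b_2 = 0.

K has 5 vertices, 10 edges, 5 triangles.
rank ∂_0 = 0, rank ∂_1 = 4 ⇒ b_0 = 5 − 0 − 4 = 1; all invariant factors of ∂_1 are 1 so no torsion. So H_0 ≅ Z.
rank ∂_1 = 4, rank ∂_2 = 5 ⇒ b_1 = 10 − 4 − 5 = 1; all invariant factors of ∂_2 are 1 so no torsion. So H_1 ≅ Z.
rank ∂_2 = 5, rank ∂_3 = 0 ⇒ b_2 = 5 − 5 − 0 = 0. So H_2 ≅ 0.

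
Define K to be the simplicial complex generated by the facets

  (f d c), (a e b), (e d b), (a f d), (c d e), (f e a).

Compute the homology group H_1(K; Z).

H_1 ≅ Z.

Fix the vertex order a < b < c < d < e < f and write every simplex with vertices in increasing order. Then dim K = 2 and the simplices of K are:

  0-simplices (6): a, b, c, d, e, f
  1-simplices (12): ab, ad, ae, af, bd, be, cd, ce, cf, de, df, ef
  2-simplices (6): abe, adf, aef, bde, cde, cdf

giving chain groups C_0 ≅ Z^6, C_1 ≅ Z^12, C_2 ≅ Z^6.

Boundary ∂_1: C_1 → C_0 is given by ∂[p,q] = [q] − [p]. For instance
  ∂ae = e − a.
As a 6×12 matrix over Z this has rank 5, with invariant factors (1,1,1,1,1).

∂_2: C_2 → C_1 sends each 2-simplex [p,q,r] to [q,r] − [p,r] + [p,q]. For instance
  ∂abe = be − ae + ab,
  ∂adf = df − af + ad.
As a 12×6 matrix over Z this has rank 6, with invariant factors (1,1,1,1,1,1).

From H_k ≅ ker(∂_k) / im(∂_{k+1}) we obtain:

  H_1: rank ker ∂_1 − rank ∂_2 = (12 − 5) − 6 = 1, and the invariant factors of ∂_2 are all 1, so H_1 = Z.

(K is a triangulation of the cylinder S^1 x I.)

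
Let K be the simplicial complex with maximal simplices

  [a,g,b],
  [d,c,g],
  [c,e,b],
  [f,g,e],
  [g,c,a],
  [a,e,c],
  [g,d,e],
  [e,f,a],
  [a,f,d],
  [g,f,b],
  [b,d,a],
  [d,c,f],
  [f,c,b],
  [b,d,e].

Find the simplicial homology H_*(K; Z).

H_0 = Z,  H_1 = Z^2,  H_2 = Z.

Take the total order a < b < c < d < e < f < g on the vertex set. Then K (dimension 2) consists of the simplices:

  0-simplices (7): a, b, c, d, e, f, g
  1-simplices (21): ab, ac, ad, ae, af, ag, bc, bd, be, bf, bg, cd, ce, cf, cg, de, df, dg, ef, eg, fg
  2-simplices (14): abd, abg, ace, acg, adf, aef, bce, bcf, bde, bfg, cdf, cdg, deg, efg

so the chain groups are C_0 ≅ Z^7, C_1 ≅ Z^21, C_2 ≅ Z^14.

Boundary ∂_1: C_1 → C_0 is given by ∂[p,q] = [q] − [p]. For instance
  ∂ce = e − c.
This gives a 7×21 integer matrix of rank 6; reducing to Smith normal form yields diagonal entries (1,1,1,1,1,1).

Boundary ∂_2: C_2 → C_1 maps a triangle to the signed sum of its edges. For instance
  ∂cdf = df − cf + cd,
  ∂aef = ef − af + ae.
The resulting 21×14 matrix has rank 13, and its Smith normal form has invariant factors (1,1,1,1,1,1,1,1,1,1,1,1,1).

Computing H_k = (kernel of ∂_k) / (image of ∂_{k+1}):

  H_0: rank C_0 − rank ∂_1 = 7 − 6 = 1, and the invariant factors of ∂_1 are all 1, so H_0 = Z.
  H_1: rank ker ∂_1 − rank ∂_2 = (21 − 6) − 13 = 2, and the invariant factors of ∂_2 are all 1, so H_1 = Z^2.
  H_2: rank ker ∂_2 − rank ∂_3 = (14 − 13) − 0 = 1, and there is no ∂_3, so H_2 = Z.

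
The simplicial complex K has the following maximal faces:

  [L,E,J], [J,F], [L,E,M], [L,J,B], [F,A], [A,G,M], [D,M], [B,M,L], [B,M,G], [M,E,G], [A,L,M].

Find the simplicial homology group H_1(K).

H_1 ≅ Z.

Take the total order A < B < D < E < F < G < J < L < M on the vertex set. Then K (dimension 2) consists of the simplices:

  0-simplices (9): A, B, D, E, F, G, J, L, M
  1-simplices (17): AF, AG, AL, AM, BG, BJ, BL, BM, DM, EG, EJ, EL, EM, FJ, GM, JL, LM
  2-simplices (8): AGM, ALM, BGM, BJL, BLM, EGM, EJL, ELM

Hence C_0 ≅ Z^9, C_1 ≅ Z^17, C_2 ≅ Z^8.

Boundary ∂_1: C_1 → C_0 sends each edge [p,q] (with p < q) to q − p. For instance
  ∂BM = M − B.
This gives a 9×17 integer matrix of rank 8; reducing to Smith normal form yields diagonal entries (1,1,1,1,1,1,1,1).

The boundary map ∂_2: C_2 → C_1 sends each 2-simplex [p,q,r] to [q,r] − [p,r] + [p,q]. For instance
  ∂BJL = JL − BL + BJ,
  ∂EGM = GM − EM + EG.
The 17×8 boundary matrix has rank 8 and Smith normal form diag(1,1,1,1,1,1,1,1).

Computing H_k = (kernel of ∂_k) / (image of ∂_{k+1}):

  H_1: rank ker ∂_1 − rank ∂_2 = (17 − 8) − 8 = 1, and the invariant factors of ∂_2 are all 1, so H_1 ≅ Z.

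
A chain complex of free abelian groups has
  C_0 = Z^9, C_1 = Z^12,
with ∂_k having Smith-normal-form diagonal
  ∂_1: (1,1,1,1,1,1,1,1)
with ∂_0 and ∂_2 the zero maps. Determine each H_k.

H_0 = Z,  H_1 = Z^4.

H_0: b_0 = 9 − 0 − 8 = 1; torsion from ∂_1 factors > 1: none. So H_0 = Z.
H_1: b_1 = 12 − 8 − 0 = 4; torsion from ∂_2 factors > 1: none. So H_1 = Z^4.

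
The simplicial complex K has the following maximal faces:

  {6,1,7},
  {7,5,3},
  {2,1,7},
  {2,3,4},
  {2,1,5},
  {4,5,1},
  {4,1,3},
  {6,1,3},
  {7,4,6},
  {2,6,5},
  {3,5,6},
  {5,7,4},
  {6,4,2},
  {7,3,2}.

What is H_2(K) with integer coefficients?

Order the vertices as 1 < 2 < 3 < 4 < 5 < 6 < 7. Listing each simplex with vertices in this order, K has dimension 2 with simplices:

  0-simplices (7): [1], [2], [3], [4], [5], [6], [7]
  1-simplices (21): [1,2], [1,3], [1,4], [1,5], [1,6], [1,7], [2,3], [2,4], [2,5], [2,6], [2,7], [3,4], [3,5], [3,6], [3,7], [4,5], [4,6], [4,7], [5,6], [5,7], [6,7]
  2-simplices (14): [1,2,5], [1,2,7], [1,3,4], [1,3,6], [1,4,5], [1,6,7], [2,3,4], [2,3,7], [2,4,6], [2,5,6], [3,5,6], [3,5,7], [4,5,7], [4,6,7]

so the chain groups are C_0 ≅ Z^7, C_1 ≅ Z^21, C_2 ≅ Z^14.

Boundary ∂_1: C_1 → C_0 is given by ∂[p,q] = [q] − [p].
As a 7×21 matrix over Z this has rank 6, with invariant factors (1,1,1,1,1,1).

∂_2: C_2 → C_1 maps a triangle to the signed sum of its edges. For instance
  ∂[1,2,5] = [2,5] − [1,5] + [1,2],
  ∂[4,6,7] = [6,7] − [4,7] + [4,6].
The resulting 21×14 matrix has rank 13, and its Smith normal form has invariant factors (1,1,1,1,1,1,1,1,1,1,1,1,1).

From H_k ≅ ker(∂_k) / im(∂_{k+1}) we obtain:

  H_2: rank ker ∂_2 − rank ∂_3 = (14 − 13) − 0 = 1, and there is no ∂_3, so H_2 = Z.

H_2 = Z.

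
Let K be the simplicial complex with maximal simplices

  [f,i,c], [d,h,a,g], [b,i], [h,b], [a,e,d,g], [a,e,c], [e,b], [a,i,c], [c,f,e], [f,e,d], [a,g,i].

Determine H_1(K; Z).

H_1 = Z^2.

Fix the vertex order a < b < c < d < e < f < g < h < i and write every simplex with vertices in increasing order. Then dim K = 3 and the simplices of K are:

  0-simplices (9): a, b, c, d, e, f, g, h, i
  1-simplices (21): ac, ad, ae, ag, ah, ai, be, bh, bi, ce, cf, ci, de, df, dg, dh, ef, eg, fi, gh, gi
  2-simplices (13): ace, aci, ade, adg, adh, aeg, agh, agi, cef, cfi, def, deg, dgh
  3-simplices (2): adeg, adgh

so the chain groups are C_0 ≅ Z^9, C_1 ≅ Z^21, C_2 ≅ Z^13, C_3 ≅ Z^2.

The boundary map ∂_1: C_1 → C_0 sends each edge [p,q] (with p < q) to q − p. For instance
  ∂gi = i − g.
The 9×21 boundary matrix has rank 8 and Smith normal form diag(1,1,1,1,1,1,1,1).

The boundary map ∂_2: C_2 → C_1 acts by ∂[p,q,r] = [q,r] − [p,r] + [p,q]. For instance
  ∂aeg = eg − ag + ae,
  ∂agh = gh − ah + ag.
The 21×13 boundary matrix has rank 11 and Smith normal form diag(1,1,1,1,1,1,1,1,1,1,1).

∂_3: C_3 → C_2 sends each 3-simplex σ to the alternating sum Σ_i (−1)^i (σ with its i-th vertex removed). For instance
  ∂adeg = deg − aeg + adg − ade,
  ∂adgh = dgh − agh + adh − adg.
The resulting 13×2 matrix has rank 2, and its Smith normal form has invariant factors (1,1).

Computing H_k = (kernel of ∂_k) / (image of ∂_{k+1}):

  H_1: rank ker ∂_1 − rank ∂_2 = (21 − 8) − 11 = 2, and the invariant factors of ∂_2 are all 1, so H_1 ≅ Z^2.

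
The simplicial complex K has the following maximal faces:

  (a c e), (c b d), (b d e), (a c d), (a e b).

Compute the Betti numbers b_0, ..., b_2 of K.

b_0 = 1, b_1 = 1, b_2 = 0.

Order the vertices as a < b < c < d < e. Listing each simplex with vertices in this order, K has dimension 2 with simplices:

  0-simplices (5): a, b, c, d, e
  1-simplices (10): ab, ac, ad, ae, bc, bd, be, cd, ce, de
  2-simplices (5): abe, acd, ace, bcd, bde

Hence C_0 ≅ Z^5, C_1 ≅ Z^10, C_2 ≅ Z^5.

The boundary map ∂_1: C_1 → C_0 is given by ∂[p,q] = [q] − [p]. For instance
  ∂ab = b − a.
The resulting 5×10 matrix has rank 4, and its Smith normal form has invariant factors (1,1,1,1).

Boundary ∂_2: C_2 → C_1 sends each 2-simplex [p,q,r] to [q,r] − [p,r] + [p,q]. For instance
  ∂abe = be − ae + ab,
  ∂acd = cd − ad + ac.
The 10×5 boundary matrix has rank 5 and Smith normal form diag(1,1,1,1,1).

Computing H_k = (kernel of ∂_k) / (image of ∂_{k+1}):

  H_0: rank C_0 − rank ∂_1 = 5 − 4 = 1, and the invariant factors of ∂_1 are all 1, so H_0 ≅ Z.
  H_1: rank ker ∂_1 − rank ∂_2 = (10 − 4) − 5 = 1, and the invariant factors of ∂_2 are all 1, so H_1 ≅ Z.
  H_2: rank ker ∂_2 − rank ∂_3 = (5 − 5) − 0 = 0, and there is no ∂_3, so H_2 ≅ 0.

As a check, the Euler characteristic is 5 − 10 + 5 = 0, which agrees with 1 − 1 + 0 = 0.
(K is a triangulation of the Möbius band.)

Hence the Betti numbers are b_0 = 1, b_1 = 1, b_2 = 0.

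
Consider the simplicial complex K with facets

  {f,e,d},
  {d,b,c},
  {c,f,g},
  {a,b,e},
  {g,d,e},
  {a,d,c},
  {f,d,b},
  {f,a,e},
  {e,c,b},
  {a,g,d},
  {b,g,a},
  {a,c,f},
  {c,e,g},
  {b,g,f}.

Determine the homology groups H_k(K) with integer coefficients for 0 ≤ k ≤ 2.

H_0 ≅ Z,  H_1 ≅ Z^2,  H_2 ≅ Z.

Order the vertices as a < b < c < d < e < f < g. Listing each simplex with vertices in this order, K has dimension 2 with simplices:

  0-simplices (7): a, b, c, d, e, f, g
  1-simplices (21): ab, ac, ad, ae, af, ag, bc, bd, be, bf, bg, cd, ce, cf, cg, de, df, dg, ef, eg, fg
  2-simplices (14): abe, abg, acd, acf, adg, aef, bcd, bce, bdf, bfg, ceg, cfg, def, deg

giving chain groups C_0 ≅ Z^7, C_1 ≅ Z^21, C_2 ≅ Z^14.

Boundary ∂_1: C_1 → C_0 is given by ∂[p,q] = [q] − [p]. For instance
  ∂fg = g − f.
The 7×21 boundary matrix has rank 6 and Smith normal form diag(1,1,1,1,1,1).

Boundary ∂_2: C_2 → C_1 maps a triangle to the signed sum of its edges. For instance
  ∂abg = bg − ag + ab,
  ∂cfg = fg − cg + cf.
The 21×14 boundary matrix has rank 13 and Smith normal form diag(1,1,1,1,1,1,1,1,1,1,1,1,1).

Reading off H_k = ker ∂_k / im ∂_{k+1}:

  H_0: rank C_0 − rank ∂_1 = 7 − 6 = 1, and the invariant factors of ∂_1 are all 1, so H_0 ≅ Z.
  H_1: rank ker ∂_1 − rank ∂_2 = (21 − 6) − 13 = 2, and the invariant factors of ∂_2 are all 1, so H_1 ≅ Z^2.
  H_2: rank ker ∂_2 − rank ∂_3 = (14 − 13) − 0 = 1, and there is no ∂_3, so H_2 ≅ Z.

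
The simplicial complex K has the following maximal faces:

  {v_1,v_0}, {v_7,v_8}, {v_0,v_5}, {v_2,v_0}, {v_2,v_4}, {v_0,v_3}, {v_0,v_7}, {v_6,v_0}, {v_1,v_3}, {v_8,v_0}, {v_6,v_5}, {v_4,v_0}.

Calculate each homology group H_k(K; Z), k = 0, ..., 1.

Order the vertices as v_0 < v_1 < v_2 < v_3 < v_4 < v_5 < v_6 < v_7 < v_8. Listing each simplex with vertices in this order, K has dimension 1 with simplices:

  0-simplices (9): [v_0], [v_1], [v_2], [v_3], [v_4], [v_5], [v_6], [v_7], [v_8]
  1-simplices (12): [v_0,v_1], [v_0,v_2], [v_0,v_3], [v_0,v_4], [v_0,v_5], [v_0,v_6], [v_0,v_7], [v_0,v_8], [v_1,v_3], [v_2,v_4], [v_5,v_6], [v_7,v_8]

giving chain groups C_0 ≅ Z^9, C_1 ≅ Z^12.

The boundary map ∂_1: C_1 → C_0 sends each edge [p,q] (with p < q) to q − p.
The resulting 9×12 matrix has rank 8, and its Smith normal form has invariant factors (1,1,1,1,1,1,1,1).

Now H_k = ker ∂_k / im ∂_{k+1}, so:

  H_0: rank C_0 − rank ∂_1 = 9 − 8 = 1, and the invariant factors of ∂_1 are all 1, so H_0 ≅ Z.
  H_1: rank ker ∂_1 − rank ∂_2 = (12 − 8) − 0 = 4, and there is no ∂_2, so H_1 ≅ Z^4.

As a check, the Euler characteristic is 9 − 12 = -3, which agrees with 1 − 4 = -3.

H_0 = Z,  H_1 = Z^4.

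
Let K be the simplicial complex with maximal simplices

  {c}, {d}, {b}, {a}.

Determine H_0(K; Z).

Fix the vertex order a < b < c < d and write every simplex with vertices in increasing order. Then dim K = 0 and the simplices of K are:

  0-simplices (4): a, b, c, d

Hence C_0 ≅ Z^4.

Reading off H_k = ker ∂_k / im ∂_{k+1}:

  H_0: rank C_0 − rank ∂_1 = 4 − 0 = 4, and there is no ∂_1, so H_0 ≅ Z^4.

(K is a triangulation of a set of 4 points.)

H_0 ≅ Z^4.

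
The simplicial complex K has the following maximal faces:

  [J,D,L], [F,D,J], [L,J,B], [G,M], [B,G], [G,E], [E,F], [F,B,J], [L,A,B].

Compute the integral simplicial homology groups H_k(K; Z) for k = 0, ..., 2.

Order the vertices as A < B < D < E < F < G < J < L < M. Listing each simplex with vertices in this order, K has dimension 2 with simplices:

  0-simplices (9): A, B, D, E, F, G, J, L, M
  1-simplices (14): AB, AL, BF, BG, BJ, BL, DF, DJ, DL, EF, EG, FJ, GM, JL
  2-simplices (5): ABL, BFJ, BJL, DFJ, DJL

so the chain groups are C_0 ≅ Z^9, C_1 ≅ Z^14, C_2 ≅ Z^5.

Boundary ∂_1: C_1 → C_0 sends each edge [p,q] (with p < q) to q − p.
This gives a 9×14 integer matrix of rank 8; reducing to Smith normal form yields diagonal entries (1,1,1,1,1,1,1,1).

Boundary ∂_2: C_2 → C_1 sends each 2-simplex [p,q,r] to [q,r] − [p,r] + [p,q]. For instance
  ∂DFJ = FJ − DJ + DF,
  ∂ABL = BL − AL + AB.
The resulting 14×5 matrix has rank 5, and its Smith normal form has invariant factors (1,1,1,1,1).

Now H_k = ker ∂_k / im ∂_{k+1}, so:

  H_0: rank C_0 − rank ∂_1 = 9 − 8 = 1, and the invariant factors of ∂_1 are all 1, so H_0 = Z.
  H_1: rank ker ∂_1 − rank ∂_2 = (14 − 8) − 5 = 1, and the invariant factors of ∂_2 are all 1, so H_1 = Z.
  H_2: rank ker ∂_2 − rank ∂_3 = (5 − 5) − 0 = 0, and there is no ∂_3, so H_2 = 0.

H_0 ≅ Z,  H_1 ≅ Z,  H_2 = 0.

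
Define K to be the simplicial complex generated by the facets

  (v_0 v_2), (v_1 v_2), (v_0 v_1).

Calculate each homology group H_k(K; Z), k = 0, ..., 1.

H_0 ≅ Z,  H_1 ≅ Z.

We work with the vertex ordering v_0 < v_1 < v_2. The simplices of K, each written with vertices in increasing order, are:

  0-simplices (3): [v_0], [v_1], [v_2]
  1-simplices (3): [v_0,v_1], [v_0,v_2], [v_1,v_2]

so the chain groups are C_0 ≅ Z^3, C_1 ≅ Z^3.

The boundary map ∂_1: C_1 → C_0 maps an edge to its endpoints' difference, ∂[p,q] = q − p.
This gives a 3×3 integer matrix of rank 2; reducing to Smith normal form yields diagonal entries (1,1).

Now H_k = ker ∂_k / im ∂_{k+1}, so:

  H_0: rank C_0 − rank ∂_1 = 3 − 2 = 1, and the invariant factors of ∂_1 are all 1, so H_0 ≅ Z.
  H_1: rank ker ∂_1 − rank ∂_2 = (3 − 2) − 0 = 1, and there is no ∂_2, so H_1 ≅ Z.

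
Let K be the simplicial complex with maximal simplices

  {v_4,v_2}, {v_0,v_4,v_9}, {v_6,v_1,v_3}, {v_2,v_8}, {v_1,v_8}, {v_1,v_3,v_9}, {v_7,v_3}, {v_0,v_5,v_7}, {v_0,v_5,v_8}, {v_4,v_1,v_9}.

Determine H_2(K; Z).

H_2 ≅ 0.

Take the total order v_0 < v_1 < v_2 < v_3 < v_4 < v_5 < v_6 < v_7 < v_8 < v_9 on the vertex set. Then K (dimension 2) consists of the simplices:

  0-simplices (10): [v_0], [v_1], [v_2], [v_3], [v_4], [v_5], [v_6], [v_7], [v_8], [v_9]
  1-simplices (18): (18 of them)
  2-simplices (6): [v_0,v_4,v_9], [v_0,v_5,v_7], [v_0,v_5,v_8], [v_1,v_3,v_6], [v_1,v_3,v_9], [v_1,v_4,v_9]

so the chain groups are C_0 ≅ Z^10, C_1 ≅ Z^18, C_2 ≅ Z^6.

The boundary map ∂_1: C_1 → C_0 maps an edge to its endpoints' difference, ∂[p,q] = q − p. For instance
  ∂[v_0,v_8] = [v_8] − [v_0].
As a 10×18 matrix over Z this has rank 9, with invariant factors (1,1,1,1,1,1,1,1,1).

∂_2: C_2 → C_1 maps a triangle to the signed sum of its edges. For instance
  ∂[v_0,v_5,v_8] = [v_5,v_8] − [v_0,v_8] + [v_0,v_5],
  ∂[v_1,v_3,v_6] = [v_3,v_6] − [v_1,v_6] + [v_1,v_3].
This gives a 18×6 integer matrix of rank 6; reducing to Smith normal form yields diagonal entries (1,1,1,1,1,1).

Reading off H_k = ker ∂_k / im ∂_{k+1}:

  H_2: rank ker ∂_2 − rank ∂_3 = (6 − 6) − 0 = 0, and there is no ∂_3, so H_2 ≅ 0.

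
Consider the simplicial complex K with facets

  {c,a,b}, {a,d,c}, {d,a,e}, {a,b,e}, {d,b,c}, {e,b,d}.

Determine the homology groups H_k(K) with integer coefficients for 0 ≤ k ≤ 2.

H_0 ≅ Z,  H_1 = 0,  H_2 ≅ Z.

We work with the vertex ordering a < b < c < d < e. The simplices of K, each written with vertices in increasing order, are:

  0-simplices (5): a, b, c, d, e
  1-simplices (9): ab, ac, ad, ae, bc, bd, be, cd, de
  2-simplices (6): abc, abe, acd, ade, bcd, bde

giving chain groups C_0 ≅ Z^5, C_1 ≅ Z^9, C_2 ≅ Z^6.

The boundary map ∂_1: C_1 → C_0 maps an edge to its endpoints' difference, ∂[p,q] = q − p.
The resulting 5×9 matrix has rank 4, and its Smith normal form has invariant factors (1,1,1,1).

∂_2: C_2 → C_1 maps a triangle to the signed sum of its edges. For instance
  ∂bde = de − be + bd,
  ∂abe = be − ae + ab.
As a 9×6 matrix over Z this has rank 5, with invariant factors (1,1,1,1,1).

Now H_k = ker ∂_k / im ∂_{k+1}, so:

  H_0: rank C_0 − rank ∂_1 = 5 − 4 = 1, and the invariant factors of ∂_1 are all 1, so H_0 ≅ Z.
  H_1: rank ker ∂_1 − rank ∂_2 = (9 − 4) − 5 = 0, and the invariant factors of ∂_2 are all 1, so H_1 ≅ 0.
  H_2: rank ker ∂_2 − rank ∂_3 = (6 − 5) − 0 = 1, and there is no ∂_3, so H_2 ≅ Z.

As a check, the Euler characteristic is 5 − 9 + 6 = 2, which agrees with 1 − 0 + 1 = 2.
(K is a triangulation of the 2-sphere S^2.)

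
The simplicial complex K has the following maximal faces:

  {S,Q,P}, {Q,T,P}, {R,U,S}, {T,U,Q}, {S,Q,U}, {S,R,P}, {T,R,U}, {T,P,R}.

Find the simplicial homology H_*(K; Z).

H_0 = Z,  H_1 = 0,  H_2 = Z.

Fix the vertex order P < Q < R < S < T < U and write every simplex with vertices in increasing order. Then dim K = 2 and the simplices of K are:

  0-simplices (6): P, Q, R, S, T, U
  1-simplices (12): PQ, PR, PS, PT, QS, QT, QU, RS, RT, RU, SU, TU
  2-simplices (8): PQS, PQT, PRS, PRT, QSU, QTU, RSU, RTU

so the chain groups are C_0 ≅ Z^6, C_1 ≅ Z^12, C_2 ≅ Z^8.

The boundary map ∂_1: C_1 → C_0 maps an edge to its endpoints' difference, ∂[p,q] = q − p.
This gives a 6×12 integer matrix of rank 5; reducing to Smith normal form yields diagonal entries (1,1,1,1,1).

Boundary ∂_2: C_2 → C_1 sends each 2-simplex [p,q,r] to [q,r] − [p,r] + [p,q]. For instance
  ∂QTU = TU − QU + QT,
  ∂PQT = QT − PT + PQ.
The resulting 12×8 matrix has rank 7, and its Smith normal form has invariant factors (1,1,1,1,1,1,1).

Computing H_k = (kernel of ∂_k) / (image of ∂_{k+1}):

  H_0: rank C_0 − rank ∂_1 = 6 − 5 = 1, and the invariant factors of ∂_1 are all 1, so H_0 ≅ Z.
  H_1: rank ker ∂_1 − rank ∂_2 = (12 − 5) − 7 = 0, and the invariant factors of ∂_2 are all 1, so H_1 ≅ 0.
  H_2: rank ker ∂_2 − rank ∂_3 = (8 − 7) − 0 = 1, and there is no ∂_3, so H_2 ≅ Z.

(K is a triangulation of the 2-sphere S^2.)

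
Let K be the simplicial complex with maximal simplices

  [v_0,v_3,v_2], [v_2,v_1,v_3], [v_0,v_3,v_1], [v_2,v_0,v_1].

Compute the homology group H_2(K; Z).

H_2 = Z.

Take the total order v_0 < v_1 < v_2 < v_3 on the vertex set. Then K (dimension 2) consists of the simplices:

  0-simplices (4): [v_0], [v_1], [v_2], [v_3]
  1-simplices (6): [v_0,v_1], [v_0,v_2], [v_0,v_3], [v_1,v_2], [v_1,v_3], [v_2,v_3]
  2-simplices (4): [v_0,v_1,v_2], [v_0,v_1,v_3], [v_0,v_2,v_3], [v_1,v_2,v_3]

so the chain groups are C_0 ≅ Z^4, C_1 ≅ Z^6, C_2 ≅ Z^4.

∂_1: C_1 → C_0 sends each edge [p,q] (with p < q) to q − p. For instance
  ∂[v_0,v_2] = [v_2] − [v_0].
The resulting 4×6 matrix has rank 3, and its Smith normal form has invariant factors (1,1,1).

The boundary map ∂_2: C_2 → C_1 maps a triangle to the signed sum of its edges. For instance
  ∂[v_0,v_1,v_3] = [v_1,v_3] − [v_0,v_3] + [v_0,v_1],
  ∂[v_0,v_1,v_2] = [v_1,v_2] − [v_0,v_2] + [v_0,v_1].
This gives a 6×4 integer matrix of rank 3; reducing to Smith normal form yields diagonal entries (1,1,1).

Now H_k = ker ∂_k / im ∂_{k+1}, so:

  H_2: rank ker ∂_2 − rank ∂_3 = (4 − 3) − 0 = 1, and there is no ∂_3, so H_2 = Z.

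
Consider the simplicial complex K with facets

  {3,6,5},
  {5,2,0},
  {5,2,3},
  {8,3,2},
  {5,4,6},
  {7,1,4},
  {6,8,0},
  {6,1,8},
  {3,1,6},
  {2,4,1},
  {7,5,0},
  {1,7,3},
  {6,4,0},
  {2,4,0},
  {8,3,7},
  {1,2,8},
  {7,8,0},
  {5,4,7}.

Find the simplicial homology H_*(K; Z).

Take the total order 0 < 1 < 2 < 3 < 4 < 5 < 6 < 7 < 8 on the vertex set. Then K (dimension 2) consists of the simplices:

  0-simplices (9): [0], [1], [2], [3], [4], [5], [6], [7], [8]
  1-simplices (27): (27 of them)
  2-simplices (18): [0,2,4], [0,2,5], [0,4,6], [0,5,7], [0,6,8], [0,7,8], [1,2,4], [1,2,8], [1,3,6], [1,3,7], [1,4,7], [1,6,8], [2,3,5], [2,3,8], [3,5,6], [3,7,8], [4,5,6], [4,5,7]

Hence C_0 ≅ Z^9, C_1 ≅ Z^27, C_2 ≅ Z^18.

The boundary map ∂_1: C_1 → C_0 sends each edge [p,q] (with p < q) to q − p.
The 9×27 boundary matrix has rank 8 and Smith normal form diag(1,1,1,1,1,1,1,1).

The boundary map ∂_2: C_2 → C_1 acts by ∂[p,q,r] = [q,r] − [p,r] + [p,q]. For instance
  ∂[0,2,5] = [2,5] − [0,5] + [0,2],
  ∂[1,3,6] = [3,6] − [1,6] + [1,3].
This gives a 27×18 integer matrix of rank 18; reducing to Smith normal form yields diagonal entries (1,1,1,1,1,1,1,1,1,1,1,1,1,1,1,1,1,2).

Computing H_k = (kernel of ∂_k) / (image of ∂_{k+1}):

  H_0: rank C_0 − rank ∂_1 = 9 − 8 = 1, and the invariant factors of ∂_1 are all 1, so H_0 ≅ Z.
  H_1: rank ker ∂_1 − rank ∂_2 = (27 − 8) − 18 = 1, and ∂_2 has invariant factor 2 > 1, so H_1 ≅ Z ⊕ Z/2Z.
  H_2: rank ker ∂_2 − rank ∂_3 = (18 − 18) − 0 = 0, and there is no ∂_3, so H_2 ≅ 0.

H_0 ≅ Z,  H_1 ≅ Z ⊕ Z/2Z,  H_2 = 0.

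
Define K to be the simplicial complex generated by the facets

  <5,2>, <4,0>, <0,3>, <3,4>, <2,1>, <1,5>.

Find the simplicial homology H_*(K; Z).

H_0 = Z^2,  H_1 = Z^2.

Take the total order 0 < 1 < 2 < 3 < 4 < 5 on the vertex set. Then K (dimension 1) consists of the simplices:

  0-simplices (6): [0], [1], [2], [3], [4], [5]
  1-simplices (6): [0,3], [0,4], [1,2], [1,5], [2,5], [3,4]

so the chain groups are C_0 ≅ Z^6, C_1 ≅ Z^6.

The boundary map ∂_1: C_1 → C_0 is given by ∂[p,q] = [q] − [p]. For instance
  ∂[2,5] = [5] − [2].
The resulting 6×6 matrix has rank 4, and its Smith normal form has invariant factors (1,1,1,1).

Now H_k = ker ∂_k / im ∂_{k+1}, so:

  H_0: rank C_0 − rank ∂_1 = 6 − 4 = 2, and the invariant factors of ∂_1 are all 1, so H_0 = Z^2.
  H_1: rank ker ∂_1 − rank ∂_2 = (6 − 4) − 0 = 2, and there is no ∂_2, so H_1 = Z^2.

(K is a triangulation of the disjoint union of the circle S^1 and the circle S^1.)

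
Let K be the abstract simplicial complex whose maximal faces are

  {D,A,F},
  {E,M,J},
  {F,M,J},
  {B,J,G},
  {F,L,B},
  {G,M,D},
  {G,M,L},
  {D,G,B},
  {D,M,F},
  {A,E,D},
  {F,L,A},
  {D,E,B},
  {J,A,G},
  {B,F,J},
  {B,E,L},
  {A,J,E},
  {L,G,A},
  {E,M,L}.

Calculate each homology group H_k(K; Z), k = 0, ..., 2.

Take the total order A < B < D < E < F < G < J < L < M on the vertex set. Then K (dimension 2) consists of the simplices:

  0-simplices (9): A, B, D, E, F, G, J, L, M
  1-simplices (27): AD, AE, AF, AG, AJ, AL, BD, BE, BF, BG, BJ, BL, DE, DF, DG, DM, EJ, EL, EM, FJ, FL, FM, GJ, GL, GM, JM, LM
  2-simplices (18): ADE, ADF, AEJ, AFL, AGJ, AGL, BDE, BDG, BEL, BFJ, BFL, BGJ, DFM, DGM, EJM, ELM, FJM, GLM

Hence C_0 ≅ Z^9, C_1 ≅ Z^27, C_2 ≅ Z^18.

Boundary ∂_1: C_1 → C_0 sends each edge [p,q] (with p < q) to q − p.
The resulting 9×27 matrix has rank 8, and its Smith normal form has invariant factors (1,1,1,1,1,1,1,1).

∂_2: C_2 → C_1 maps a triangle to the signed sum of its edges. For instance
  ∂BDE = DE − BE + BD,
  ∂AGJ = GJ − AJ + AG.
The resulting 27×18 matrix has rank 17, and its Smith normal form has invariant factors (1,1,1,1,1,1,1,1,1,1,1,1,1,1,1,1,1).

Now H_k = ker ∂_k / im ∂_{k+1}, so:

  H_0: rank C_0 − rank ∂_1 = 9 − 8 = 1, and the invariant factors of ∂_1 are all 1, so H_0 = Z.
  H_1: rank ker ∂_1 − rank ∂_2 = (27 − 8) − 17 = 2, and the invariant factors of ∂_2 are all 1, so H_1 = Z^2.
  H_2: rank ker ∂_2 − rank ∂_3 = (18 − 17) − 0 = 1, and there is no ∂_3, so H_2 = Z.

(K is a triangulation of the torus T^2.)

H_0 ≅ Z,  H_1 ≅ Z^2,  H_2 ≅ Z.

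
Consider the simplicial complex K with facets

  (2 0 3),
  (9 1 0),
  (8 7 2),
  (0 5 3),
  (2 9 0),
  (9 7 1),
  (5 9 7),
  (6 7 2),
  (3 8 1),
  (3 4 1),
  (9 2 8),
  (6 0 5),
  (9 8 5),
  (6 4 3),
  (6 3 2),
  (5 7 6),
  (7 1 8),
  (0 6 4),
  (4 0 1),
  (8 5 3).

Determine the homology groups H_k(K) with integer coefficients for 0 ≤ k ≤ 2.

We work with the vertex ordering 0 < 1 < 2 < 3 < 4 < 5 < 6 < 7 < 8 < 9. The simplices of K, each written with vertices in increasing order, are:

  0-simplices (10): [0], [1], [2], [3], [4], [5], [6], [7], [8], [9]
  1-simplices (30): (30 of them)
  2-simplices (20): (20 of them)

giving chain groups C_0 ≅ Z^10, C_1 ≅ Z^30, C_2 ≅ Z^20.

The boundary map ∂_1: C_1 → C_0 is given by ∂[p,q] = [q] − [p]. For instance
  ∂[0,5] = [5] − [0].
The resulting 10×30 matrix has rank 9, and its Smith normal form has invariant factors (1,1,1,1,1,1,1,1,1).

The boundary map ∂_2: C_2 → C_1 maps a triangle to the signed sum of its edges. For instance
  ∂[1,7,9] = [7,9] − [1,9] + [1,7],
  ∂[0,2,9] = [2,9] − [0,9] + [0,2].
The 30×20 boundary matrix has rank 20 and Smith normal form diag(1,1,1,1,1,1,1,1,1,1,1,1,1,1,1,1,1,1,1,2).

Now H_k = ker ∂_k / im ∂_{k+1}, so:

  H_0: rank C_0 − rank ∂_1 = 10 − 9 = 1, and the invariant factors of ∂_1 are all 1, so H_0 ≅ Z.
  H_1: rank ker ∂_1 − rank ∂_2 = (30 − 9) − 20 = 1, and ∂_2 has invariant factor 2 > 1, so H_1 ≅ Z ⊕ Z_2.
  H_2: rank ker ∂_2 − rank ∂_3 = (20 − 20) − 0 = 0, and there is no ∂_3, so H_2 ≅ 0.

(K is a triangulation of the Klein bottle.)

H_0 = Z,  H_1 = Z ⊕ Z_2,  H_2 = 0.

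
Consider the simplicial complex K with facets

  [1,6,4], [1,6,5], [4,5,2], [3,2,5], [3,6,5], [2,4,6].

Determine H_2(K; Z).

H_2 = 0.

We work with the vertex ordering 1 < 2 < 3 < 4 < 5 < 6. The simplices of K, each written with vertices in increasing order, are:

  0-simplices (6): [1], [2], [3], [4], [5], [6]
  1-simplices (12): [1,4], [1,5], [1,6], [2,3], [2,4], [2,5], [2,6], [3,5], [3,6], [4,5], [4,6], [5,6]
  2-simplices (6): [1,4,6], [1,5,6], [2,3,5], [2,4,5], [2,4,6], [3,5,6]

Hence C_0 ≅ Z^6, C_1 ≅ Z^12, C_2 ≅ Z^6.

The boundary map ∂_1: C_1 → C_0 maps an edge to its endpoints' difference, ∂[p,q] = q − p.
As a 6×12 matrix over Z this has rank 5, with invariant factors (1,1,1,1,1).

Boundary ∂_2: C_2 → C_1 acts by ∂[p,q,r] = [q,r] − [p,r] + [p,q]. For instance
  ∂[2,3,5] = [3,5] − [2,5] + [2,3],
  ∂[2,4,6] = [4,6] − [2,6] + [2,4].
As a 12×6 matrix over Z this has rank 6, with invariant factors (1,1,1,1,1,1).

Computing H_k = (kernel of ∂_k) / (image of ∂_{k+1}):

  H_2: rank ker ∂_2 − rank ∂_3 = (6 − 6) − 0 = 0, and there is no ∂_3, so H_2 = 0.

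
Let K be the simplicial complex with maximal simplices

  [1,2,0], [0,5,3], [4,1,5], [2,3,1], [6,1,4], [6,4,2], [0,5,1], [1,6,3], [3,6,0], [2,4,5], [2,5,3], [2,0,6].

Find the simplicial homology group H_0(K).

Order the vertices as 0 < 1 < 2 < 3 < 4 < 5 < 6. Listing each simplex with vertices in this order, K has dimension 2 with simplices:

  0-simplices (7): [0], [1], [2], [3], [4], [5], [6]
  1-simplices (18): [0,1], [0,2], [0,3], [0,5], [0,6], [1,2], [1,3], [1,4], [1,5], [1,6], [2,3], [2,4], [2,5], [2,6], [3,5], [3,6], [4,5], [4,6]
  2-simplices (12): [0,1,2], [0,1,5], [0,2,6], [0,3,5], [0,3,6], [1,2,3], [1,3,6], [1,4,5], [1,4,6], [2,3,5], [2,4,5], [2,4,6]

so the chain groups are C_0 ≅ Z^7, C_1 ≅ Z^18, C_2 ≅ Z^12.

∂_1: C_1 → C_0 sends each edge [p,q] (with p < q) to q − p.
The 7×18 boundary matrix has rank 6 and Smith normal form diag(1,1,1,1,1,1).

The boundary map ∂_2: C_2 → C_1 acts by ∂[p,q,r] = [q,r] − [p,r] + [p,q]. For instance
  ∂[1,3,6] = [3,6] − [1,6] + [1,3],
  ∂[0,3,5] = [3,5] − [0,5] + [0,3].
The 18×12 boundary matrix has rank 12 and Smith normal form diag(1,1,1,1,1,1,1,1,1,1,1,2).

From H_k ≅ ker(∂_k) / im(∂_{k+1}) we obtain:

  H_0: rank C_0 − rank ∂_1 = 7 − 6 = 1, and the invariant factors of ∂_1 are all 1, so H_0 ≅ Z.

H_0 ≅ Z.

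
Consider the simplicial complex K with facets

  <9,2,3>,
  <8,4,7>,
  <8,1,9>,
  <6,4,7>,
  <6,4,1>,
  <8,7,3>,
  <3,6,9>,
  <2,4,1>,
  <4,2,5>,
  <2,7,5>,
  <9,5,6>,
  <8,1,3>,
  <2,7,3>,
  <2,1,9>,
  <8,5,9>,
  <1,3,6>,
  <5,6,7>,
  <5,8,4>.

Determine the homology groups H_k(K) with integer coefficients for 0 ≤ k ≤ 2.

We work with the vertex ordering 1 < 2 < 3 < 4 < 5 < 6 < 7 < 8 < 9. The simplices of K, each written with vertices in increasing order, are:

  0-simplices (9): [1], [2], [3], [4], [5], [6], [7], [8], [9]
  1-simplices (27): (27 of them)
  2-simplices (18): [1,2,4], [1,2,9], [1,3,6], [1,3,8], [1,4,6], [1,8,9], [2,3,7], [2,3,9], [2,4,5], [2,5,7], [3,6,9], [3,7,8], [4,5,8], [4,6,7], [4,7,8], [5,6,7], [5,6,9], [5,8,9]

so the chain groups are C_0 ≅ Z^9, C_1 ≅ Z^27, C_2 ≅ Z^18.

The boundary map ∂_1: C_1 → C_0 maps an edge to its endpoints' difference, ∂[p,q] = q − p.
This gives a 9×27 integer matrix of rank 8; reducing to Smith normal form yields diagonal entries (1,1,1,1,1,1,1,1).

The boundary map ∂_2: C_2 → C_1 maps a triangle to the signed sum of its edges. For instance
  ∂[5,6,9] = [6,9] − [5,9] + [5,6],
  ∂[4,6,7] = [6,7] − [4,7] + [4,6].
The 27×18 boundary matrix has rank 18 and Smith normal form diag(1,1,1,1,1,1,1,1,1,1,1,1,1,1,1,1,1,2).

Reading off H_k = ker ∂_k / im ∂_{k+1}:

  H_0: rank C_0 − rank ∂_1 = 9 − 8 = 1, and the invariant factors of ∂_1 are all 1, so H_0 = Z.
  H_1: rank ker ∂_1 − rank ∂_2 = (27 − 8) − 18 = 1, and ∂_2 has invariant factor 2 > 1, so H_1 = Z ⊕ Z/2Z.
  H_2: rank ker ∂_2 − rank ∂_3 = (18 − 18) − 0 = 0, and there is no ∂_3, so H_2 = 0.

H_0 ≅ Z,  H_1 ≅ Z ⊕ Z/2Z,  H_2 = 0.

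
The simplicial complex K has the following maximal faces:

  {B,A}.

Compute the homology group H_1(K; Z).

Take the total order A < B on the vertex set. Then K (dimension 1) consists of the simplices:

  0-simplices (2): A, B
  1-simplices (1): AB

Hence C_0 ≅ Z^2, C_1 ≅ Z^1.

∂_1: C_1 → C_0 is given by ∂[p,q] = [q] − [p].
The resulting 2×1 matrix has rank 1, and its Smith normal form has invariant factors (1).

Reading off H_k = ker ∂_k / im ∂_{k+1}:

  H_1: rank ker ∂_1 − rank ∂_2 = (1 − 1) − 0 = 0, and there is no ∂_2, so H_1 ≅ 0.

(K is a triangulation of the 1-simplex.)

H_1 = 0.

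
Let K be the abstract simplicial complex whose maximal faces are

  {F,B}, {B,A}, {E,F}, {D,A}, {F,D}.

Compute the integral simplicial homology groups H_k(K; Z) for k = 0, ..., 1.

H_0 = Z,  H_1 = Z.

We work with the vertex ordering A < B < D < E < F. The simplices of K, each written with vertices in increasing order, are:

  0-simplices (5): A, B, D, E, F
  1-simplices (5): AB, AD, BF, DF, EF

giving chain groups C_0 ≅ Z^5, C_1 ≅ Z^5.

∂_1: C_1 → C_0 is given by ∂[p,q] = [q] − [p].
This gives a 5×5 integer matrix of rank 4; reducing to Smith normal form yields diagonal entries (1,1,1,1).

Now H_k = ker ∂_k / im ∂_{k+1}, so:

  H_0: rank C_0 − rank ∂_1 = 5 − 4 = 1, and the invariant factors of ∂_1 are all 1, so H_0 = Z.
  H_1: rank ker ∂_1 − rank ∂_2 = (5 − 4) − 0 = 1, and there is no ∂_2, so H_1 = Z.

As a check, the Euler characteristic is 5 − 5 = 0, which agrees with 1 − 1 = 0.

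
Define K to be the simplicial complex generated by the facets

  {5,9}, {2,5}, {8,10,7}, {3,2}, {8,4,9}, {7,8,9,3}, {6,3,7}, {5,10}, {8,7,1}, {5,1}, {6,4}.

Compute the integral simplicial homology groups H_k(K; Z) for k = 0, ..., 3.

K has 10 vertices, 20 edges, 8 triangles, 1 3-simplex.
rank ∂_0 = 0, rank ∂_1 = 9 ⇒ b_0 = 10 − 0 − 9 = 1; all invariant factors of ∂_1 are 1 so no torsion. So H_0 ≅ Z.
rank ∂_1 = 9, rank ∂_2 = 7 ⇒ b_1 = 20 − 9 − 7 = 4; all invariant factors of ∂_2 are 1 so no torsion. So H_1 ≅ Z^4.
rank ∂_2 = 7, rank ∂_3 = 1 ⇒ b_2 = 8 − 7 − 1 = 0; all invariant factors of ∂_3 are 1 so no torsion. So H_2 ≅ 0.
rank ∂_3 = 1, rank ∂_4 = 0 ⇒ b_3 = 1 − 1 − 0 = 0. So H_3 ≅ 0.

H_0 ≅ Z,  H_1 ≅ Z^4,  H_2 = 0,  H_3 = 0.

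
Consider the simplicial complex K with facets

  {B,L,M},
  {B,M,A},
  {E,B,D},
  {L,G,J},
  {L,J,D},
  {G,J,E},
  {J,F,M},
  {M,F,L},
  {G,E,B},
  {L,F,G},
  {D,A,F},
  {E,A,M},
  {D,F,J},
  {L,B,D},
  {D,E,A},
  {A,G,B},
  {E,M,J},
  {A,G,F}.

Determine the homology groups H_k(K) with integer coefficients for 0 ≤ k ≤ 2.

H_0 ≅ Z,  H_1 ≅ Z ⊕ Z/2Z,  H_2 = 0.

K has 9 vertices, 27 edges, 18 triangles.
rank ∂_0 = 0, rank ∂_1 = 8 ⇒ b_0 = 9 − 0 − 8 = 1; all invariant factors of ∂_1 are 1 so no torsion. So H_0 ≅ Z.
rank ∂_1 = 8, rank ∂_2 = 18 ⇒ b_1 = 27 − 8 − 18 = 1; ∂_2 has invariant factor(s) [2] giving torsion. So H_1 ≅ Z ⊕ Z/2Z.
rank ∂_2 = 18, rank ∂_3 = 0 ⇒ b_2 = 18 − 18 − 0 = 0. So H_2 ≅ 0.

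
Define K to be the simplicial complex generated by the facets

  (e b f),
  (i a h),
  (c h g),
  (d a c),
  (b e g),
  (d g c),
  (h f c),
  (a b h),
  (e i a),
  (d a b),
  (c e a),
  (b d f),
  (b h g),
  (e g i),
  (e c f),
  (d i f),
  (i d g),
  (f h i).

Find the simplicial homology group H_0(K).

H_0 ≅ Z.

Fix the vertex order a < b < c < d < e < f < g < h < i and write every simplex with vertices in increasing order. Then dim K = 2 and the simplices of K are:

  0-simplices (9): a, b, c, d, e, f, g, h, i
  1-simplices (27): ab, ac, ad, ae, ah, ai, bd, be, bf, bg, bh, cd, ce, cf, cg, ch, df, dg, di, ef, eg, ei, fh, fi, gh, gi, hi
  2-simplices (18): abd, abh, acd, ace, aei, ahi, bdf, bef, beg, bgh, cdg, cef, cfh, cgh, dfi, dgi, egi, fhi

so the chain groups are C_0 ≅ Z^9, C_1 ≅ Z^27, C_2 ≅ Z^18.

The boundary map ∂_1: C_1 → C_0 maps an edge to its endpoints' difference, ∂[p,q] = q − p. For instance
  ∂ac = c − a.
This gives a 9×27 integer matrix of rank 8; reducing to Smith normal form yields diagonal entries (1,1,1,1,1,1,1,1).

Boundary ∂_2: C_2 → C_1 maps a triangle to the signed sum of its edges. For instance
  ∂egi = gi − ei + eg,
  ∂beg = eg − bg + be.
The resulting 27×18 matrix has rank 17, and its Smith normal form has invariant factors (1,1,1,1,1,1,1,1,1,1,1,1,1,1,1,1,1).

Computing H_k = (kernel of ∂_k) / (image of ∂_{k+1}):

  H_0: rank C_0 − rank ∂_1 = 9 − 8 = 1, and the invariant factors of ∂_1 are all 1, so H_0 ≅ Z.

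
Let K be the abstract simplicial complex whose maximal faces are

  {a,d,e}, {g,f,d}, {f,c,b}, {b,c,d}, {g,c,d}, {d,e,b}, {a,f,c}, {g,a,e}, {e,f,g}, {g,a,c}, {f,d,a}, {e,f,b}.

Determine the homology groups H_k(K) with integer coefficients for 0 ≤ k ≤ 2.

K has 7 vertices, 18 edges, 12 triangles.
rank ∂_0 = 0, rank ∂_1 = 6 ⇒ b_0 = 7 − 0 − 6 = 1; all invariant factors of ∂_1 are 1 so no torsion. So H_0 ≅ Z.
rank ∂_1 = 6, rank ∂_2 = 12 ⇒ b_1 = 18 − 6 − 12 = 0; ∂_2 has invariant factor(s) [2] giving torsion. So H_1 ≅ Z/2.
rank ∂_2 = 12, rank ∂_3 = 0 ⇒ b_2 = 12 − 12 − 0 = 0. So H_2 ≅ 0.

H_0 = Z,  H_1 = Z/2,  H_2 = 0.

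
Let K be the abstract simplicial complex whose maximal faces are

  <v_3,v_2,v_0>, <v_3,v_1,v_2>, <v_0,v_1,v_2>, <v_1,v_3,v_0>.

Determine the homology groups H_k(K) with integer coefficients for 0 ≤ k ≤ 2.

H_0 = Z,  H_1 = 0,  H_2 = Z.

Order the vertices as v_0 < v_1 < v_2 < v_3. Listing each simplex with vertices in this order, K has dimension 2 with simplices:

  0-simplices (4): [v_0], [v_1], [v_2], [v_3]
  1-simplices (6): [v_0,v_1], [v_0,v_2], [v_0,v_3], [v_1,v_2], [v_1,v_3], [v_2,v_3]
  2-simplices (4): [v_0,v_1,v_2], [v_0,v_1,v_3], [v_0,v_2,v_3], [v_1,v_2,v_3]

so the chain groups are C_0 ≅ Z^4, C_1 ≅ Z^6, C_2 ≅ Z^4.

The boundary map ∂_1: C_1 → C_0 maps an edge to its endpoints' difference, ∂[p,q] = q − p. For instance
  ∂[v_0,v_1] = [v_1] − [v_0].
This gives a 4×6 integer matrix of rank 3; reducing to Smith normal form yields diagonal entries (1,1,1).

∂_2: C_2 → C_1 sends each 2-simplex [p,q,r] to [q,r] − [p,r] + [p,q]. For instance
  ∂[v_0,v_2,v_3] = [v_2,v_3] − [v_0,v_3] + [v_0,v_2],
  ∂[v_0,v_1,v_3] = [v_1,v_3] − [v_0,v_3] + [v_0,v_1].
This gives a 6×4 integer matrix of rank 3; reducing to Smith normal form yields diagonal entries (1,1,1).

From H_k ≅ ker(∂_k) / im(∂_{k+1}) we obtain:

  H_0: rank C_0 − rank ∂_1 = 4 − 3 = 1, and the invariant factors of ∂_1 are all 1, so H_0 ≅ Z.
  H_1: rank ker ∂_1 − rank ∂_2 = (6 − 3) − 3 = 0, and the invariant factors of ∂_2 are all 1, so H_1 ≅ 0.
  H_2: rank ker ∂_2 − rank ∂_3 = (4 − 3) − 0 = 1, and there is no ∂_3, so H_2 ≅ Z.

(K is a triangulation of the 2-sphere S^2.)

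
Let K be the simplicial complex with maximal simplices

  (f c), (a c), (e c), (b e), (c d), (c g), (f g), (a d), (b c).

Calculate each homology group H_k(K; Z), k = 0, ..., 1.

H_0 = Z,  H_1 = Z^3.

K has 7 vertices, 9 edges.
rank ∂_0 = 0, rank ∂_1 = 6 ⇒ b_0 = 7 − 0 − 6 = 1; all invariant factors of ∂_1 are 1 so no torsion. So H_0 = Z.
rank ∂_1 = 6, rank ∂_2 = 0 ⇒ b_1 = 9 − 6 − 0 = 3. So H_1 = Z^3.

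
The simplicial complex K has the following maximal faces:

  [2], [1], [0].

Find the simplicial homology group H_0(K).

Order the vertices as 0 < 1 < 2. Listing each simplex with vertices in this order, K has dimension 0 with simplices:

  0-simplices (3): [0], [1], [2]

so the chain groups are C_0 ≅ Z^3.

Computing H_k = (kernel of ∂_k) / (image of ∂_{k+1}):

  H_0: rank C_0 − rank ∂_1 = 3 − 0 = 3, and there is no ∂_1, so H_0 ≅ Z^3.

(K is a triangulation of a set of 3 points.)

H_0 = Z^3.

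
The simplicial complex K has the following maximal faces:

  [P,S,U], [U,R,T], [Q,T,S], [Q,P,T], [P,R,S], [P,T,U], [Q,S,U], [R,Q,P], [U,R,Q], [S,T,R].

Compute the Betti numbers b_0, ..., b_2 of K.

K has 6 vertices, 15 edges, 10 triangles.
rank ∂_0 = 0, rank ∂_1 = 5 ⇒ b_0 = 6 − 0 − 5 = 1; all invariant factors of ∂_1 are 1 so no torsion. So H_0 ≅ Z.
rank ∂_1 = 5, rank ∂_2 = 10 ⇒ b_1 = 15 − 5 − 10 = 0; ∂_2 has invariant factor(s) [2] giving torsion. So H_1 ≅ Z/2.
rank ∂_2 = 10, rank ∂_3 = 0 ⇒ b_2 = 10 − 10 − 0 = 0. So H_2 ≅ 0.

b_0 = 1, b_1 = 0, b_2 = 0.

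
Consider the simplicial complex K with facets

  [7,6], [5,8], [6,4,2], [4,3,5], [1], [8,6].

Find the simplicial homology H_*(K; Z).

Fix the vertex order 1 < 2 < 3 < 4 < 5 < 6 < 7 < 8 and write every simplex with vertices in increasing order. Then dim K = 2 and the simplices of K are:

  0-simplices (8): [1], [2], [3], [4], [5], [6], [7], [8]
  1-simplices (9): [2,4], [2,6], [3,4], [3,5], [4,5], [4,6], [5,8], [6,7], [6,8]
  2-simplices (2): [2,4,6], [3,4,5]

giving chain groups C_0 ≅ Z^8, C_1 ≅ Z^9, C_2 ≅ Z^2.

The boundary map ∂_1: C_1 → C_0 is given by ∂[p,q] = [q] − [p].
The 8×9 boundary matrix has rank 6 and Smith normal form diag(1,1,1,1,1,1).

The boundary map ∂_2: C_2 → C_1 maps a triangle to the signed sum of its edges. For instance
  ∂[3,4,5] = [4,5] − [3,5] + [3,4],
  ∂[2,4,6] = [4,6] − [2,6] + [2,4].
This gives a 9×2 integer matrix of rank 2; reducing to Smith normal form yields diagonal entries (1,1).

Reading off H_k = ker ∂_k / im ∂_{k+1}:

  H_0: rank C_0 − rank ∂_1 = 8 − 6 = 2, and the invariant factors of ∂_1 are all 1, so H_0 ≅ Z^2.
  H_1: rank ker ∂_1 − rank ∂_2 = (9 − 6) − 2 = 1, and the invariant factors of ∂_2 are all 1, so H_1 ≅ Z.
  H_2: rank ker ∂_2 − rank ∂_3 = (2 − 2) − 0 = 0, and there is no ∂_3, so H_2 ≅ 0.

H_0 ≅ Z^2,  H_1 ≅ Z,  H_2 = 0.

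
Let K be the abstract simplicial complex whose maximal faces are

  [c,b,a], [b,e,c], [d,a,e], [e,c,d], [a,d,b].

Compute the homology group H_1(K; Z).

H_1 ≅ Z.

We work with the vertex ordering a < b < c < d < e. The simplices of K, each written with vertices in increasing order, are:

  0-simplices (5): a, b, c, d, e
  1-simplices (10): ab, ac, ad, ae, bc, bd, be, cd, ce, de
  2-simplices (5): abc, abd, ade, bce, cde

Hence C_0 ≅ Z^5, C_1 ≅ Z^10, C_2 ≅ Z^5.

∂_1: C_1 → C_0 maps an edge to its endpoints' difference, ∂[p,q] = q − p.
As a 5×10 matrix over Z this has rank 4, with invariant factors (1,1,1,1).

∂_2: C_2 → C_1 maps a triangle to the signed sum of its edges. For instance
  ∂abc = bc − ac + ab,
  ∂abd = bd − ad + ab.
As a 10×5 matrix over Z this has rank 5, with invariant factors (1,1,1,1,1).

Computing H_k = (kernel of ∂_k) / (image of ∂_{k+1}):

  H_1: rank ker ∂_1 − rank ∂_2 = (10 − 4) − 5 = 1, and the invariant factors of ∂_2 are all 1, so H_1 = Z.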